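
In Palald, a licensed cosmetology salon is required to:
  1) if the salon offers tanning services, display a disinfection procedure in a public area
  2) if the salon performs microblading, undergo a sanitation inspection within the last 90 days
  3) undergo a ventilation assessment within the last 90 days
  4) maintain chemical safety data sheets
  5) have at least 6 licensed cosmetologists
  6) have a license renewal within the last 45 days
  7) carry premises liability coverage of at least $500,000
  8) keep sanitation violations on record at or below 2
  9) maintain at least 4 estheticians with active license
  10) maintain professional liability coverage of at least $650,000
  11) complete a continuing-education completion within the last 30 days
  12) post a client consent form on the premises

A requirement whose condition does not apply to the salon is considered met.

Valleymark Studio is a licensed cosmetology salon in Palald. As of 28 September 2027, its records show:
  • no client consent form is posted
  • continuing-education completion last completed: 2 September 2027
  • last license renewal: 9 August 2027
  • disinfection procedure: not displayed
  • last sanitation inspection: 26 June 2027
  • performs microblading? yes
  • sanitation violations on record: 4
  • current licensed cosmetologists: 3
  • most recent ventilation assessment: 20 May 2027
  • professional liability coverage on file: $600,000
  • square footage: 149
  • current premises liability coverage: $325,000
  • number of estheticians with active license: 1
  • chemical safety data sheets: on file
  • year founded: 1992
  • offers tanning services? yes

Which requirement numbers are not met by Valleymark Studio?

1. condition 'offers tanning services' holds; disinfection procedure absent → not met
2. condition 'performs microblading' holds; sanitation inspection 94 days ago vs limit 90 → not met
3. ventilation assessment 131 days ago vs limit 90 → not met
4. chemical safety data sheets present → met
5. licensed cosmetologists 3 < 6 → not met
6. license renewal 50 days ago vs limit 45 → not met
7. premises liability coverage $325,000 < $500,000 → not met
8. sanitation violations on record 4 > 2 → not met
9. estheticians with active license 1 < 4 → not met
10. professional liability coverage $600,000 < $650,000 → not met
11. continuing-education completion 26 days ago vs limit 30 → met
12. client consent form absent → not met
Not met: 1, 2, 3, 5, 6, 7, 8, 9, 10, 12

1, 2, 3, 5, 6, 7, 8, 9, 10, 12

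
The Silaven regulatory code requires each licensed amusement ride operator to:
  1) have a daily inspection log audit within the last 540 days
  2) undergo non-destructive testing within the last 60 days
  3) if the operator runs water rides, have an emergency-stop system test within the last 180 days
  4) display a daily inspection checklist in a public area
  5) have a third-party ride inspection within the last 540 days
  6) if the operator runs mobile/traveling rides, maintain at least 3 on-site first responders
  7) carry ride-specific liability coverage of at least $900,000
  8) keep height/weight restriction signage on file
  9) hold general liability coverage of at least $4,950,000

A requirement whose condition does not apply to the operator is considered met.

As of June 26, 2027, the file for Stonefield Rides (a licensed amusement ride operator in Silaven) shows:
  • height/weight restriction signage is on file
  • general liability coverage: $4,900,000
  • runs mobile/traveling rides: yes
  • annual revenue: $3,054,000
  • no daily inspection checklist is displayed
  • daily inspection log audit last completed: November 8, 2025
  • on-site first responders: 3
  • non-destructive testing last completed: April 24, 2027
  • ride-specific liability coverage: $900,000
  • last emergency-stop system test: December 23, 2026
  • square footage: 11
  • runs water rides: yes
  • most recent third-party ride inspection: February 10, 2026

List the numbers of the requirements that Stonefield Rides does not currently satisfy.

1. daily inspection log audit 595 days ago vs limit 540 → not met
2. non-destructive testing 63 days ago vs limit 60 → not met
3. condition 'runs water rides' holds; emergency-stop system test 185 days ago vs limit 180 → not met
4. daily inspection checklist absent → not met
5. third-party ride inspection 501 days ago vs limit 540 → met
6. condition 'runs mobile/traveling rides' holds; on-site first responders 3 ≥ 3 → met
7. ride-specific liability coverage $900,000 ≥ $900,000 → met
8. height/weight restriction signage present → met
9. general liability coverage $4,900,000 < $4,950,000 → not met
Not met: 1, 2, 3, 4, 9

1, 2, 3, 4, 9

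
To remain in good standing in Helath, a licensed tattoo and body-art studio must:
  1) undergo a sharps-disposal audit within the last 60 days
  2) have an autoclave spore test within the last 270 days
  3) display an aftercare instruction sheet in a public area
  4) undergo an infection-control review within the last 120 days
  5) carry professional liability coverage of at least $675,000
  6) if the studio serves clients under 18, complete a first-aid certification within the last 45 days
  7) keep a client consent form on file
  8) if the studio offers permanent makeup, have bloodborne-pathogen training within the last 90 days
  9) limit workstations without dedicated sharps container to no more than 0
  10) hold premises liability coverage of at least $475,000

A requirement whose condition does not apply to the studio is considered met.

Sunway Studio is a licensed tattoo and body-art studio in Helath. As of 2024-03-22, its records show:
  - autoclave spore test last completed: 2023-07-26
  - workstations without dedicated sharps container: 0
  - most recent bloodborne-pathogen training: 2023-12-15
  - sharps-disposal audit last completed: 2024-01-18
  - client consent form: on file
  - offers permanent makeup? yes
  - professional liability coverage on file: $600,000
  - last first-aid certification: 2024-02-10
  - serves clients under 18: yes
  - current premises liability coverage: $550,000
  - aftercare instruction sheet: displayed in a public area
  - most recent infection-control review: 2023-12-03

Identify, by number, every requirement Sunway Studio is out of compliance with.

1. sharps-disposal audit 64 days ago vs limit 60 → not met
2. autoclave spore test 240 days ago vs limit 270 → met
3. aftercare instruction sheet present → met
4. infection-control review 110 days ago vs limit 120 → met
5. professional liability coverage $600,000 < $675,000 → not met
6. condition 'serves clients under 18' holds; first-aid certification 41 days ago vs limit 45 → met
7. client consent form present → met
8. condition 'offers permanent makeup' holds; bloodborne-pathogen training 98 days ago vs limit 90 → not met
9. workstations without dedicated sharps container 0 ≤ 0 → met
10. premises liability coverage $550,000 ≥ $475,000 → met
Not met: 1, 5, 8

1, 5, 8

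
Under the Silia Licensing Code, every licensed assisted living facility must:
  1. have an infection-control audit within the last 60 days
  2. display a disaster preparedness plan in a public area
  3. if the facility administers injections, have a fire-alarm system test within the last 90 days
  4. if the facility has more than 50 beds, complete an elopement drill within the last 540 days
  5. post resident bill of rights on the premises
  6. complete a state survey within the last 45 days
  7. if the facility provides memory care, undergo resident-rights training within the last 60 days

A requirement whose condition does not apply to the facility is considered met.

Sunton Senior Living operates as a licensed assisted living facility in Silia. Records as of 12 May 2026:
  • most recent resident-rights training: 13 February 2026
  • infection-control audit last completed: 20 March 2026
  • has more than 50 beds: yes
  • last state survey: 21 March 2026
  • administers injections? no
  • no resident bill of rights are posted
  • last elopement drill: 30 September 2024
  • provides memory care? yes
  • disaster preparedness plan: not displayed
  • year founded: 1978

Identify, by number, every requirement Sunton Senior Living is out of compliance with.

2, 4, 5, 6, 7

1. infection-control audit 53 days ago vs limit 60 → met
2. disaster preparedness plan absent → not met
3. condition 'administers injections' does not hold → requirement n/a → met
4. condition 'has more than 50 beds' holds; elopement drill 589 days ago vs limit 540 → not met
5. resident bill of rights absent → not met
6. state survey 52 days ago vs limit 45 → not met
7. condition 'provides memory care' holds; resident-rights training 88 days ago vs limit 60 → not met
Not met: 2, 4, 5, 6, 7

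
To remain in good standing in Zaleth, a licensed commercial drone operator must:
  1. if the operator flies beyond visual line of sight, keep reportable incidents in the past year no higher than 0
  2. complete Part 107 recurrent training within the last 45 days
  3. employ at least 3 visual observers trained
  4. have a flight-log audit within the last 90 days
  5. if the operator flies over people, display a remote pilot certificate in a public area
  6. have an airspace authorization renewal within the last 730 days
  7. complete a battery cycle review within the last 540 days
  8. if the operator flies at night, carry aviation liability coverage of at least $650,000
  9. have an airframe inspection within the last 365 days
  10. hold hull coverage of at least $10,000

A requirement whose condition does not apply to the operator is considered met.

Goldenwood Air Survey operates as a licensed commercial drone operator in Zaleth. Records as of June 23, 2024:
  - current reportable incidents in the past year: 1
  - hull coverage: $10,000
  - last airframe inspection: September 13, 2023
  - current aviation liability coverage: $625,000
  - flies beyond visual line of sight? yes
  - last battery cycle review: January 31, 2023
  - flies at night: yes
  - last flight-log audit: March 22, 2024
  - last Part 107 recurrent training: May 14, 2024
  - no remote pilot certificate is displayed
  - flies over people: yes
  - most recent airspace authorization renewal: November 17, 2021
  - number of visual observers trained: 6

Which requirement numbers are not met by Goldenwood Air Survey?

1. condition 'flies beyond visual line of sight' holds; reportable incidents in the past year 1 > 0 → not met
2. Part 107 recurrent training 40 days ago vs limit 45 → met
3. visual observers trained 6 ≥ 3 → met
4. flight-log audit 93 days ago vs limit 90 → not met
5. condition 'flies over people' holds; remote pilot certificate absent → not met
6. airspace authorization renewal 949 days ago vs limit 730 → not met
7. battery cycle review 509 days ago vs limit 540 → met
8. condition 'flies at night' holds; aviation liability coverage $625,000 < $650,000 → not met
9. airframe inspection 284 days ago vs limit 365 → met
10. hull coverage $10,000 ≥ $10,000 → met
Not met: 1, 4, 5, 6, 8

1, 4, 5, 6, 8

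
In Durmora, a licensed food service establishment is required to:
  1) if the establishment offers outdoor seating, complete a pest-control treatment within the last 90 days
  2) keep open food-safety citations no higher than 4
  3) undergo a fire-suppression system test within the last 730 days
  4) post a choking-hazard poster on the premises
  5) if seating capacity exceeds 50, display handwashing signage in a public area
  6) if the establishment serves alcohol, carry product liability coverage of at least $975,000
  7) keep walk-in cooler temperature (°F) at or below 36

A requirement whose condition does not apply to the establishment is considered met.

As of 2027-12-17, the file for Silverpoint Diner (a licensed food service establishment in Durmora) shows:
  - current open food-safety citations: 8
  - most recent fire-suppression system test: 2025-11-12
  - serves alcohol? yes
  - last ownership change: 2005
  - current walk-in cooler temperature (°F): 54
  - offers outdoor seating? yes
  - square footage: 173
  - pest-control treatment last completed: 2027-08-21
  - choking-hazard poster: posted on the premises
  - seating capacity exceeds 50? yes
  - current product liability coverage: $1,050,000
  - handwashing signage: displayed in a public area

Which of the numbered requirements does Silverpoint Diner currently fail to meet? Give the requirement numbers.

1. condition 'offers outdoor seating' holds; pest-control treatment 118 days ago vs limit 90 → not met
2. open food-safety citations 8 > 4 → not met
3. fire-suppression system test 765 days ago vs limit 730 → not met
4. choking-hazard poster present → met
5. condition 'seating capacity exceeds 50' holds; handwashing signage present → met
6. condition 'serves alcohol' holds; product liability coverage $1,050,000 ≥ $975,000 → met
7. walk-in cooler temperature (°F) 54 > 36 → not met
Not met: 1, 2, 3, 7

1, 2, 3, 7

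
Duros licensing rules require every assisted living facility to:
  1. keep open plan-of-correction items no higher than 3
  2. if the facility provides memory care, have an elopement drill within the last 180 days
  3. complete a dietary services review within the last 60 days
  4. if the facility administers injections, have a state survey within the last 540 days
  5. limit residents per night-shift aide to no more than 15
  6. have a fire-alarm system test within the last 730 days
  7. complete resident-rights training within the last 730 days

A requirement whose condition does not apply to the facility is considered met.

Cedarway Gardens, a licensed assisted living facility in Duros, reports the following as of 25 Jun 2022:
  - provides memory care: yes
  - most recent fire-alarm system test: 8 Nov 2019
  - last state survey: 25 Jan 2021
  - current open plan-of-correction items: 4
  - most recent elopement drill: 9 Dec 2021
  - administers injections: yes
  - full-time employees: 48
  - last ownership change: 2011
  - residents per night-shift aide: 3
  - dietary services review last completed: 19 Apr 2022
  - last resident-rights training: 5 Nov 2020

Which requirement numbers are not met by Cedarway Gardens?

1. open plan-of-correction items 4 > 3 → not met
2. condition 'provides memory care' holds; elopement drill 198 days ago vs limit 180 → not met
3. dietary services review 67 days ago vs limit 60 → not met
4. condition 'administers injections' holds; state survey 516 days ago vs limit 540 → met
5. residents per night-shift aide 3 ≤ 15 → met
6. fire-alarm system test 960 days ago vs limit 730 → not met
7. resident-rights training 597 days ago vs limit 730 → met
Not met: 1, 2, 3, 6

1, 2, 3, 6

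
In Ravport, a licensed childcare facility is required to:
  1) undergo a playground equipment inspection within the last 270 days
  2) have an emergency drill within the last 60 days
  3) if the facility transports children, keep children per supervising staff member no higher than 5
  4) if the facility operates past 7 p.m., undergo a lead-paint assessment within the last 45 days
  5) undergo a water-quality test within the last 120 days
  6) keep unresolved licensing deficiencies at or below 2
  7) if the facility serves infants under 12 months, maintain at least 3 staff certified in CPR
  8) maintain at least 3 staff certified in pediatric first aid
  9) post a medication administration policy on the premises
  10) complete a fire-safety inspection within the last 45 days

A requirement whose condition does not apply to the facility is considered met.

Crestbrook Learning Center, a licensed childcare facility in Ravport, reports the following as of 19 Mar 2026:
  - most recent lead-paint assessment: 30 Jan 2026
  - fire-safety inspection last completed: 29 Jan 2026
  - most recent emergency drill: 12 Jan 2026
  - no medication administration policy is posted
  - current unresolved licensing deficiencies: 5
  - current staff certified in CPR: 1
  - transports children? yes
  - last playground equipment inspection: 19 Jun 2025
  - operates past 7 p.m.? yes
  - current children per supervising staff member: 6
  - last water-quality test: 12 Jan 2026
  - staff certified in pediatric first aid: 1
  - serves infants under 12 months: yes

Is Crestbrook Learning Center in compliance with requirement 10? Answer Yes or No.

10. fire-safety inspection 49 days ago vs limit 45 → not met

No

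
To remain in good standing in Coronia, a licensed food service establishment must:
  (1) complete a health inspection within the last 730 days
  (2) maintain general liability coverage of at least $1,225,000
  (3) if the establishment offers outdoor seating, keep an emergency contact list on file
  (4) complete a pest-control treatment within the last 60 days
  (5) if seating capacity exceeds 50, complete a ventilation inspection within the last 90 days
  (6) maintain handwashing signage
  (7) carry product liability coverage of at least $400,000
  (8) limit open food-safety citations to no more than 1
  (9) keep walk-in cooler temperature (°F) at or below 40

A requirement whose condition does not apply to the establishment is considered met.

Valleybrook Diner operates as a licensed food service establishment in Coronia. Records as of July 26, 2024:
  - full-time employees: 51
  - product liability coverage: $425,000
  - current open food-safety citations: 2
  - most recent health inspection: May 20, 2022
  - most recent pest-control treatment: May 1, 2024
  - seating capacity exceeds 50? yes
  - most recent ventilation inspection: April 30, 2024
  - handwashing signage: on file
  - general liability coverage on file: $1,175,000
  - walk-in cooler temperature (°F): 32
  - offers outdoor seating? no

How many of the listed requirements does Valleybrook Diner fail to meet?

1. health inspection 798 days ago vs limit 730 → not met
2. general liability coverage $1,175,000 < $1,225,000 → not met
3. condition 'offers outdoor seating' does not hold → requirement n/a → met
4. pest-control treatment 86 days ago vs limit 60 → not met
5. condition 'seating capacity exceeds 50' holds; ventilation inspection 87 days ago vs limit 90 → met
6. handwashing signage present → met
7. product liability coverage $425,000 ≥ $400,000 → met
8. open food-safety citations 2 > 1 → not met
9. walk-in cooler temperature (°F) 32 ≤ 40 → met
Not met: 4 of 9

4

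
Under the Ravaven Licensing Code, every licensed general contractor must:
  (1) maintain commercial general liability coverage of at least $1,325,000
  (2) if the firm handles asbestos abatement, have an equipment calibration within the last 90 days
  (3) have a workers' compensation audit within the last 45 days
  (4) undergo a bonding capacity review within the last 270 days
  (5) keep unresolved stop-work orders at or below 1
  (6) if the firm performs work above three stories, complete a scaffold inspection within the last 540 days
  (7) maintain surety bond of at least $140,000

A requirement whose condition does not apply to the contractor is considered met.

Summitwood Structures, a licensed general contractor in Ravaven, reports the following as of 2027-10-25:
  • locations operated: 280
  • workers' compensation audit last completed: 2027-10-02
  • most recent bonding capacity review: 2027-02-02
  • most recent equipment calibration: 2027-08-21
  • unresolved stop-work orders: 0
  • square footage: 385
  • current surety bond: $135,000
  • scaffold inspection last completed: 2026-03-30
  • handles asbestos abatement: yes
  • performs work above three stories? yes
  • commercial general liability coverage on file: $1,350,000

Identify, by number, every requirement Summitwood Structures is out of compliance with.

6, 7

1. commercial general liability coverage $1,350,000 ≥ $1,325,000 → met
2. condition 'handles asbestos abatement' holds; equipment calibration 65 days ago vs limit 90 → met
3. workers' compensation audit 23 days ago vs limit 45 → met
4. bonding capacity review 265 days ago vs limit 270 → met
5. unresolved stop-work orders 0 ≤ 1 → met
6. condition 'performs work above three stories' holds; scaffold inspection 574 days ago vs limit 540 → not met
7. surety bond $135,000 < $140,000 → not met
Not met: 6, 7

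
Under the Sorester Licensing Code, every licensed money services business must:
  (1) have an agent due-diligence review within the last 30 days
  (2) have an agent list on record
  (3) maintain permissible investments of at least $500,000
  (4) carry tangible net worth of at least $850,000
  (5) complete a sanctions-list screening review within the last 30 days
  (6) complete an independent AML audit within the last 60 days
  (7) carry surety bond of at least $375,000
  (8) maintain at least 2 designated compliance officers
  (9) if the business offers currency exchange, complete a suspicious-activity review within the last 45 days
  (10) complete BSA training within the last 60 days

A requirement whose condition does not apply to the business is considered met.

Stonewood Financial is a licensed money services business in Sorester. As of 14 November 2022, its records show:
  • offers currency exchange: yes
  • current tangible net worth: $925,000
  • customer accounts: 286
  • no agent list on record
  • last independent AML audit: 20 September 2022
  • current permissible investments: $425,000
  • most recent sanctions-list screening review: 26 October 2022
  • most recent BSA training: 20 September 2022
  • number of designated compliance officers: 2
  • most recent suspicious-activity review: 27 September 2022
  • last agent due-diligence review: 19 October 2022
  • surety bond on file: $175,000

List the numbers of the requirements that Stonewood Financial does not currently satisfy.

1. agent due-diligence review 26 days ago vs limit 30 → met
2. agent list absent → not met
3. permissible investments $425,000 < $500,000 → not met
4. tangible net worth $925,000 ≥ $850,000 → met
5. sanctions-list screening review 19 days ago vs limit 30 → met
6. independent AML audit 55 days ago vs limit 60 → met
7. surety bond $175,000 < $375,000 → not met
8. designated compliance officers 2 ≥ 2 → met
9. condition 'offers currency exchange' holds; suspicious-activity review 48 days ago vs limit 45 → not met
10. BSA training 55 days ago vs limit 60 → met
Not met: 2, 3, 7, 9

2, 3, 7, 9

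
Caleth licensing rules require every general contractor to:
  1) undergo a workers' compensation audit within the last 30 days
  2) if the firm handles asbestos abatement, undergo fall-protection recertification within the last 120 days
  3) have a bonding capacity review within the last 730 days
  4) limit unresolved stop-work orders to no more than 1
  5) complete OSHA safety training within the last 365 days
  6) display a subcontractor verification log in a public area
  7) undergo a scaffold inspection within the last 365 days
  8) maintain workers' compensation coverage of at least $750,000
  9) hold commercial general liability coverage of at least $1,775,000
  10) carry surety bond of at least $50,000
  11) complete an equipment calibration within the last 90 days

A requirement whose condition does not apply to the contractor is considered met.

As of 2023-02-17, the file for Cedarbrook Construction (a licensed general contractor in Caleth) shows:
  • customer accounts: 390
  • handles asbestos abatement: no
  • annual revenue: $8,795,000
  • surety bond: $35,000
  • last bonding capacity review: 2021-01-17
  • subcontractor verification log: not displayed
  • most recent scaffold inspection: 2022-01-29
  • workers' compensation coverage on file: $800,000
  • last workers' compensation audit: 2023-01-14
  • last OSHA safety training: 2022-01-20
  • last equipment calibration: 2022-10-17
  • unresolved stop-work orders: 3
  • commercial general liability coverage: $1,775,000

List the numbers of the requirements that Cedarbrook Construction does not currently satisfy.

1. workers' compensation audit 34 days ago vs limit 30 → not met
2. condition 'handles asbestos abatement' does not hold → requirement n/a → met
3. bonding capacity review 761 days ago vs limit 730 → not met
4. unresolved stop-work orders 3 > 1 → not met
5. OSHA safety training 393 days ago vs limit 365 → not met
6. subcontractor verification log absent → not met
7. scaffold inspection 384 days ago vs limit 365 → not met
8. workers' compensation coverage $800,000 ≥ $750,000 → met
9. commercial general liability coverage $1,775,000 ≥ $1,775,000 → met
10. surety bond $35,000 < $50,000 → not met
11. equipment calibration 123 days ago vs limit 90 → not met
Not met: 1, 3, 4, 5, 6, 7, 10, 11

1, 3, 4, 5, 6, 7, 10, 11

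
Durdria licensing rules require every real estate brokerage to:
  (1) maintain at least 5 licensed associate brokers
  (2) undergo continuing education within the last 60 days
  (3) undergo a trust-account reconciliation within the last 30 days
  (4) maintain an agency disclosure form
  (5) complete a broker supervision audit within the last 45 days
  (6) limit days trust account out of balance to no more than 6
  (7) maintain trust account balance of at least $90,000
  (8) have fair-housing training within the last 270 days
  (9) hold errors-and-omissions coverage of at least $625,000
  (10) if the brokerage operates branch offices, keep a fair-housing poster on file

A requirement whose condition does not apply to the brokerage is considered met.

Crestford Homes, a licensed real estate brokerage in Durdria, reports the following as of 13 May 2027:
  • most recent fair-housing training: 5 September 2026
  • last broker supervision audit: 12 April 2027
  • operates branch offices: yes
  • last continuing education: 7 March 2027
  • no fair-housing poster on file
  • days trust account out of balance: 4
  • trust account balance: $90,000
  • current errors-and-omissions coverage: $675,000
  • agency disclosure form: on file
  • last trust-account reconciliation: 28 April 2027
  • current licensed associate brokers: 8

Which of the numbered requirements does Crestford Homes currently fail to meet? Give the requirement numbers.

2, 10

1. licensed associate brokers 8 ≥ 5 → met
2. continuing education 67 days ago vs limit 60 → not met
3. trust-account reconciliation 15 days ago vs limit 30 → met
4. agency disclosure form present → met
5. broker supervision audit 31 days ago vs limit 45 → met
6. days trust account out of balance 4 ≤ 6 → met
7. trust account balance $90,000 ≥ $90,000 → met
8. fair-housing training 250 days ago vs limit 270 → met
9. errors-and-omissions coverage $675,000 ≥ $625,000 → met
10. condition 'operates branch offices' holds; fair-housing poster absent → not met
Not met: 2, 10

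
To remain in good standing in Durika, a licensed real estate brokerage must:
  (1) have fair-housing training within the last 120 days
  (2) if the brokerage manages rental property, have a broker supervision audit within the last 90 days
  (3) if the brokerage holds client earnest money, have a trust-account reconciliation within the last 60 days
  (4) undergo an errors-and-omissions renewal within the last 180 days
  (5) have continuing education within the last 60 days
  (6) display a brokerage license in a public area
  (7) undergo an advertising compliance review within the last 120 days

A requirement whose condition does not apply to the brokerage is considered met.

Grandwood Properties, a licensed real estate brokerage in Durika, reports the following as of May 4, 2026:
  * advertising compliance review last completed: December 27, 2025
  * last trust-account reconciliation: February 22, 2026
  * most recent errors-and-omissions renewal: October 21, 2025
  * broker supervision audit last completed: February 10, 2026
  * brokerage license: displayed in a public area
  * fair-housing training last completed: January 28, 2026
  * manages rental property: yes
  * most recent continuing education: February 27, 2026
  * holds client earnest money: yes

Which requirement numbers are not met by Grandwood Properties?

3, 4, 5, 7

1. fair-housing training 96 days ago vs limit 120 → met
2. condition 'manages rental property' holds; broker supervision audit 83 days ago vs limit 90 → met
3. condition 'holds client earnest money' holds; trust-account reconciliation 71 days ago vs limit 60 → not met
4. errors-and-omissions renewal 195 days ago vs limit 180 → not met
5. continuing education 66 days ago vs limit 60 → not met
6. brokerage license present → met
7. advertising compliance review 128 days ago vs limit 120 → not met
Not met: 3, 4, 5, 7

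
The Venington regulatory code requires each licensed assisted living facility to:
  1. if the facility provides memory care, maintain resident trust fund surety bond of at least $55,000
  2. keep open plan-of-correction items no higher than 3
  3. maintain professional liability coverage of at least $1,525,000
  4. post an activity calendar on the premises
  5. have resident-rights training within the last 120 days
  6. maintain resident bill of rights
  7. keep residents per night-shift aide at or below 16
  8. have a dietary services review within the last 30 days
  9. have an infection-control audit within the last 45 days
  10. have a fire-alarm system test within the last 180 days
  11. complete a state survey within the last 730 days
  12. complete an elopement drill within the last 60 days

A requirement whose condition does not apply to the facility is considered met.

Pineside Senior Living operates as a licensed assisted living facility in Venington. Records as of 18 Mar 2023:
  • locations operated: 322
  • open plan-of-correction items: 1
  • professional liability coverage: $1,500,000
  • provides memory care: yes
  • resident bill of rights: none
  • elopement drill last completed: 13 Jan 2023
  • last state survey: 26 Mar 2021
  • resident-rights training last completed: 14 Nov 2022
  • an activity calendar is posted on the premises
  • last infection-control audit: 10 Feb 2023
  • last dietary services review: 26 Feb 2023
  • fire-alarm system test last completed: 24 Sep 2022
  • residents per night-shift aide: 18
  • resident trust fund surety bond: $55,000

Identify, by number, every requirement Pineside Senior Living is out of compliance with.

3, 5, 6, 7, 12

1. condition 'provides memory care' holds; resident trust fund surety bond $55,000 ≥ $55,000 → met
2. open plan-of-correction items 1 ≤ 3 → met
3. professional liability coverage $1,500,000 < $1,525,000 → not met
4. activity calendar present → met
5. resident-rights training 124 days ago vs limit 120 → not met
6. resident bill of rights absent → not met
7. residents per night-shift aide 18 > 16 → not met
8. dietary services review 20 days ago vs limit 30 → met
9. infection-control audit 36 days ago vs limit 45 → met
10. fire-alarm system test 175 days ago vs limit 180 → met
11. state survey 722 days ago vs limit 730 → met
12. elopement drill 64 days ago vs limit 60 → not met
Not met: 3, 5, 6, 7, 12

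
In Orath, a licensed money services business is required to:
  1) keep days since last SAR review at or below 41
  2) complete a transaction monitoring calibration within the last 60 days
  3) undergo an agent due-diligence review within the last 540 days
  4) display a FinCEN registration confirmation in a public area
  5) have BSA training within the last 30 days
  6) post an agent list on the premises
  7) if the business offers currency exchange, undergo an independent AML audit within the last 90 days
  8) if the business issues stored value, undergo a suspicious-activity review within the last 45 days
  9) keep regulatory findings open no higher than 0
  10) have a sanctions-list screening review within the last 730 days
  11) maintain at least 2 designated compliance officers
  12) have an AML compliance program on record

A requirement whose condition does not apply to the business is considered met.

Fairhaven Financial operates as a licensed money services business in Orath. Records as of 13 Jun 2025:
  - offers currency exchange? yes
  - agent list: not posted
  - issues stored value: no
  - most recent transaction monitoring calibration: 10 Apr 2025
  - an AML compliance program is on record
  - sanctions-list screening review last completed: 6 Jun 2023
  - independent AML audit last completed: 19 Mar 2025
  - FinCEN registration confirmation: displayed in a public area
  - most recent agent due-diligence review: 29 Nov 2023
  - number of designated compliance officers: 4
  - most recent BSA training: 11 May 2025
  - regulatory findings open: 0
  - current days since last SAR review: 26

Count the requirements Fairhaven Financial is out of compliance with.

5

1. days since last SAR review 26 ≤ 41 → met
2. transaction monitoring calibration 64 days ago vs limit 60 → not met
3. agent due-diligence review 562 days ago vs limit 540 → not met
4. FinCEN registration confirmation present → met
5. BSA training 33 days ago vs limit 30 → not met
6. agent list absent → not met
7. condition 'offers currency exchange' holds; independent AML audit 86 days ago vs limit 90 → met
8. condition 'issues stored value' does not hold → requirement n/a → met
9. regulatory findings open 0 ≤ 0 → met
10. sanctions-list screening review 738 days ago vs limit 730 → not met
11. designated compliance officers 4 ≥ 2 → met
12. AML compliance program present → met
Not met: 5 of 12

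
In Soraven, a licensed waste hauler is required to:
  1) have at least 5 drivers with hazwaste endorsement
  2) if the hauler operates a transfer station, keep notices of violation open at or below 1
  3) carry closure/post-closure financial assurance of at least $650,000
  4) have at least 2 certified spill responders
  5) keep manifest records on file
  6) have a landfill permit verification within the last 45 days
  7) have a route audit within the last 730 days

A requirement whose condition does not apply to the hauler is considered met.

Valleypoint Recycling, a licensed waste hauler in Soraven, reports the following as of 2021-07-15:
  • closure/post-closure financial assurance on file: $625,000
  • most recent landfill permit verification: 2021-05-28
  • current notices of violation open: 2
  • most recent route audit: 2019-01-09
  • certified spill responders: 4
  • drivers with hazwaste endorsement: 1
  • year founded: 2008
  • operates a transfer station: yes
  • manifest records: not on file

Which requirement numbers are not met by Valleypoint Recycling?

1. drivers with hazwaste endorsement 1 < 5 → not met
2. condition 'operates a transfer station' holds; notices of violation open 2 > 1 → not met
3. closure/post-closure financial assurance $625,000 < $650,000 → not met
4. certified spill responders 4 ≥ 2 → met
5. manifest records absent → not met
6. landfill permit verification 48 days ago vs limit 45 → not met
7. route audit 918 days ago vs limit 730 → not met
Not met: 1, 2, 3, 5, 6, 7

1, 2, 3, 5, 6, 7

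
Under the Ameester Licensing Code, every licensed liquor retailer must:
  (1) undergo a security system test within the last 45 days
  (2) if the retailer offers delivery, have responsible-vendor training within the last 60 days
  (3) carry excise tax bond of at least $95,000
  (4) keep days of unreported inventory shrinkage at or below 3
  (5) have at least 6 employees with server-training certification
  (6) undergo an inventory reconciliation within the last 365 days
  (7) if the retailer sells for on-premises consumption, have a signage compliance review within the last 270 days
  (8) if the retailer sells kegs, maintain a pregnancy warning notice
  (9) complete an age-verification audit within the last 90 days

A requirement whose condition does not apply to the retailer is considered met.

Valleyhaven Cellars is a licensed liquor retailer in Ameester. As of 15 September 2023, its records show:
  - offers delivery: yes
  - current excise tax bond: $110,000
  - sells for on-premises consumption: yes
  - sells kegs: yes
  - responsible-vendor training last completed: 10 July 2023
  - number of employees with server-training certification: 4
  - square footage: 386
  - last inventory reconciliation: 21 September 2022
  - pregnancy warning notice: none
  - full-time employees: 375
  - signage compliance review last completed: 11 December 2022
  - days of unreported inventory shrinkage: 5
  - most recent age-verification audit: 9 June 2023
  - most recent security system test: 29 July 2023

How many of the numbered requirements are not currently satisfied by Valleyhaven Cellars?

1. security system test 48 days ago vs limit 45 → not met
2. condition 'offers delivery' holds; responsible-vendor training 67 days ago vs limit 60 → not met
3. excise tax bond $110,000 ≥ $95,000 → met
4. days of unreported inventory shrinkage 5 > 3 → not met
5. employees with server-training certification 4 < 6 → not met
6. inventory reconciliation 359 days ago vs limit 365 → met
7. condition 'sells for on-premises consumption' holds; signage compliance review 278 days ago vs limit 270 → not met
8. condition 'sells kegs' holds; pregnancy warning notice absent → not met
9. age-verification audit 98 days ago vs limit 90 → not met
Not met: 7 of 9

7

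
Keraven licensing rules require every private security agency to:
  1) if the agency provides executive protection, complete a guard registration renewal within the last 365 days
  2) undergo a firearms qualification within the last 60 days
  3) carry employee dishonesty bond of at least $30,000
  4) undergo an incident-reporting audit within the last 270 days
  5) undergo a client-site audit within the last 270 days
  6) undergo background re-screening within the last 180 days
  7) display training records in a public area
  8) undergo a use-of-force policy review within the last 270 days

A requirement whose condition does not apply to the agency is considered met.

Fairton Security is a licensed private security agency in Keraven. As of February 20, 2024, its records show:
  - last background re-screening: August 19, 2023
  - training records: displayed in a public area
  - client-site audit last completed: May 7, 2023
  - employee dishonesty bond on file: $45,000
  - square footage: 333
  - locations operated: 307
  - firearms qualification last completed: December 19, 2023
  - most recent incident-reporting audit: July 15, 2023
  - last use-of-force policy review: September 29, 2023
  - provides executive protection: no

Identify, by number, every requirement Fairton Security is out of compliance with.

1. condition 'provides executive protection' does not hold → requirement n/a → met
2. firearms qualification 63 days ago vs limit 60 → not met
3. employee dishonesty bond $45,000 ≥ $30,000 → met
4. incident-reporting audit 220 days ago vs limit 270 → met
5. client-site audit 289 days ago vs limit 270 → not met
6. background re-screening 185 days ago vs limit 180 → not met
7. training records present → met
8. use-of-force policy review 144 days ago vs limit 270 → met
Not met: 2, 5, 6

2, 5, 6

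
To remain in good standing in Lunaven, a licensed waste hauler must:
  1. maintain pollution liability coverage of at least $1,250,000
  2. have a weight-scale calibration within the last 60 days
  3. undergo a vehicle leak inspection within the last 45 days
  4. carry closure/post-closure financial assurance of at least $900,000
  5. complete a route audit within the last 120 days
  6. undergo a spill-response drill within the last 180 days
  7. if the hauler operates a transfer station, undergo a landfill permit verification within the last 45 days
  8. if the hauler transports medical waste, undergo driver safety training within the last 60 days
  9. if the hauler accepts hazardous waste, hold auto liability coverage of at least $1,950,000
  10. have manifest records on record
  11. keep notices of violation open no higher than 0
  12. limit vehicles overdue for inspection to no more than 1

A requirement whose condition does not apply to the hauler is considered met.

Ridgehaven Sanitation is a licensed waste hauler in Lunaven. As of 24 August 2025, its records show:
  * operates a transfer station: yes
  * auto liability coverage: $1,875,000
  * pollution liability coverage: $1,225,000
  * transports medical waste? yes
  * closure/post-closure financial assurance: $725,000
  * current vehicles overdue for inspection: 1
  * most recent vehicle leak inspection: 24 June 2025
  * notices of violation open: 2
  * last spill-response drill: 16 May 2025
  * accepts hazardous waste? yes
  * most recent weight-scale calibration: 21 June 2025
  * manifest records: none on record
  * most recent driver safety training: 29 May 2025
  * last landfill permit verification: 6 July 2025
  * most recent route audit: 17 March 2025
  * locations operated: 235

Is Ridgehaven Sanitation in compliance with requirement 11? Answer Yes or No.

11. notices of violation open 2 > 0 → not met

No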